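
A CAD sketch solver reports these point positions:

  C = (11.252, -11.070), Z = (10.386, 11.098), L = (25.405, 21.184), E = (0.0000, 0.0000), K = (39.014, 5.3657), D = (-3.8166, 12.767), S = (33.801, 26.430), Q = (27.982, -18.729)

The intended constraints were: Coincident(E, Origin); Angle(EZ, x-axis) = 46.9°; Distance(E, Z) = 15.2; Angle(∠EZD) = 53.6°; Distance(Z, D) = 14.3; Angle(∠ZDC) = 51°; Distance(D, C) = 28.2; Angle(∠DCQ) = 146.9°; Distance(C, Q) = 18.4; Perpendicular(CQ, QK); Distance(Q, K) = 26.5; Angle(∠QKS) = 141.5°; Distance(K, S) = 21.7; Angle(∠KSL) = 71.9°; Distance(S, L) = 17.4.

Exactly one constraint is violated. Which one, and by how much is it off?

Distance(S, L) = 17.4 — off by 7.50.

E = (0.00, 0.00) ✓; EZ at 46.90° ✓; |EZ| = 15.20 ✓; ∠EZD = 53.60° ✓; |ZD| = 14.30 ✓; ∠ZDC = 51.00° ✓; |DC| = 28.20 ✓; ∠DCQ = 146.9° ✓; |CQ| = 18.40 ✓; ∠(CQ, QK) = 90.00° ✓; |QK| = 26.50 ✓; ∠QKS = 141.5° ✓; |KS| = 21.70 ✓; ∠KSL = 71.90° ✓; |SL| = 9.900 ✗.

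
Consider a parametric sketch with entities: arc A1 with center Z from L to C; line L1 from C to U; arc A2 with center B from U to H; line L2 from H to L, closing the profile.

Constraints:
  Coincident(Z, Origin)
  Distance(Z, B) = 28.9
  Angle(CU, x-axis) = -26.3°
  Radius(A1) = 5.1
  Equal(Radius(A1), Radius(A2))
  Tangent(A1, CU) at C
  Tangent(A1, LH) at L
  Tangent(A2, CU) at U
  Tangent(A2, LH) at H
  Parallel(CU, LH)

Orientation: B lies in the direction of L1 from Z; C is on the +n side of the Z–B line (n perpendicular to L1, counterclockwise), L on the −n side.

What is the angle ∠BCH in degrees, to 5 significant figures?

9.4321°

The slot axis is L1's direction at -26.3°, so u = (cos -26.3°, sin -26.3°) = (0.89649, -0.44307) and n = (−sin -26.3°, cos -26.3°) = (0.44307, 0.89649). Z is at the origin and B lies 28.9 along u from Z, so B = 28.9·u = (25.908, -12.805). Tangency of A1 to both parallel lines with radius 5.1 puts C and L at Z ± 5.1·n: C = (2.2597, 4.5721), L = (-2.2597, -4.5721). Equal radii place U and H the same way about B: U = B + 5.1·n = (28.168, -8.2327), H = B − 5.1·n = (23.649, -17.377). Then cos ∠BCH = CB·CH / (|CB||CH|), giving 9.4321°.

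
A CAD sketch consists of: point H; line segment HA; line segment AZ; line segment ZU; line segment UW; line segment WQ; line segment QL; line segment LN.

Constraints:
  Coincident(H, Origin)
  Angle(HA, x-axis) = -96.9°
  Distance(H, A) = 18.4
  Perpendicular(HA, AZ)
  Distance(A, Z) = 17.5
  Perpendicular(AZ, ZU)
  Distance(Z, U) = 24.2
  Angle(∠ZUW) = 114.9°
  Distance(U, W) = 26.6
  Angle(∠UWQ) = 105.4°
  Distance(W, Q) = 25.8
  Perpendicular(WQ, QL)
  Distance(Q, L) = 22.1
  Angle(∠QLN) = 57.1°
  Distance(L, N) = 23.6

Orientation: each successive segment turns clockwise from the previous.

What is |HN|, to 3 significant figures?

7.28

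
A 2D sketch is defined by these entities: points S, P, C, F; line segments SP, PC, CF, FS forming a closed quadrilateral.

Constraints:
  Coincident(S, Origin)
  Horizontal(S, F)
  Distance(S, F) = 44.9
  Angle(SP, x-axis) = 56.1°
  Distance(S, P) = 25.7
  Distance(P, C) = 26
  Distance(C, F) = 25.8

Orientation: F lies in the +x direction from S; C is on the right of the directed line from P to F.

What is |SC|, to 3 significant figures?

19.9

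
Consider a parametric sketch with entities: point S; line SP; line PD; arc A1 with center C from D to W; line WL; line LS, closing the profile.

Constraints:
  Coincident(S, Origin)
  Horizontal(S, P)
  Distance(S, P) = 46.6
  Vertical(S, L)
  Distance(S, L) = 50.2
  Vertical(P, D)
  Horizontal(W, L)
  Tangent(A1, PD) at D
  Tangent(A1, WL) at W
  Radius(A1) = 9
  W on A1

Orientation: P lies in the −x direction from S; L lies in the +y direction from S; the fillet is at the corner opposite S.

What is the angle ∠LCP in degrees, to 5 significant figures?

115.78°

SL is vertical with |SL| = 50.2 and L on the +y side, so L = (0.0000, 50.200). The virtual corner opposite S is at (-46.600, 50.200). Tangency of A1 to PD means the radius CD is perpendicular to PD and since A1 is tangent to WL there, CW ⟂ WL, with radius 9.0, so the center C sits 9.0 in from both sides at C = (-37.600, 41.200). Then cos ∠LCP = CL·CP / (|CL||CP|), giving 115.78°.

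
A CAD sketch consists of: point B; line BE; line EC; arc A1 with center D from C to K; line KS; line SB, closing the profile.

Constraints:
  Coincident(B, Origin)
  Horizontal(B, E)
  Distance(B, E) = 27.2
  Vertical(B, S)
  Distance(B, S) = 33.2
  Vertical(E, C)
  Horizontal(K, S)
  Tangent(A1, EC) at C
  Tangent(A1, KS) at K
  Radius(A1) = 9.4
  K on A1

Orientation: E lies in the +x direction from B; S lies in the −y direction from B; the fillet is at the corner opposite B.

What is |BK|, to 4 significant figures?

37.67

B is at the origin; BE is horizontal with |BE| = 27.2 and E on the +x side, so E = (27.20, 0.000). B and S share the same x with |BS| = 33.2 and S on the −y side, so S = (0.000, -33.20). The virtual corner opposite B is at (27.20, -33.20). The tangent condition forces DC to be normal to EC and A1 meets KS tangentially, so DK is at right angles to KS, with radius 9.4, so the center D sits 9.4 in from both sides at D = (17.80, -23.80). That places the tangent points at C = (27.20, -23.80) on EC and K = (17.80, -33.20) on KS. Then |BK| = |K − B| = 37.67.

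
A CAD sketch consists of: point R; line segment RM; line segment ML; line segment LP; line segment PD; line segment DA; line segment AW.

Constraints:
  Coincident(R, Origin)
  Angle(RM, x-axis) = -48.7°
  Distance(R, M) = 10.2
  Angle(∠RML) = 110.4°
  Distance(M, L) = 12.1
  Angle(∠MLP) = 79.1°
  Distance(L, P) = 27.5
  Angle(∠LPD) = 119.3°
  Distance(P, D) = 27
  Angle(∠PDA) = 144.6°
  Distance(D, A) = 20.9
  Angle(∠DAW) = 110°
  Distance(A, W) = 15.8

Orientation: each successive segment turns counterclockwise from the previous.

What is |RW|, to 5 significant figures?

36.208

∠PDA = 144.6° gives DA at -142.10° from the x-axis; with |DA| = 20.9, A = (-39.922, 6.0094). ∠DAW = 110.0° gives AW at -72.100° from the x-axis; with |AW| = 15.8, W = (-35.065, -9.0258). Then |RW| = |W − R| = 36.208.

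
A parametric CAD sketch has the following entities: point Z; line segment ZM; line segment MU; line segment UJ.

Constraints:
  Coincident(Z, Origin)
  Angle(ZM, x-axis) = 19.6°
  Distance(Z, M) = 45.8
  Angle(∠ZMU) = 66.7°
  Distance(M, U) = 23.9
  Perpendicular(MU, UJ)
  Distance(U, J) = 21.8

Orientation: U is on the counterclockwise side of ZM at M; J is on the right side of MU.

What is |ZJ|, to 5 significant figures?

64.126

Z is at the origin; ZM runs at 19.6° with length 45.8, so M = 45.8·(cos 19.6°, sin 19.6°) = (43.146, 15.364). ∠ZMU = 66.7°, so MU runs at 19.6° + (180° − 66.7°) = 132.90° from the x-axis; with |MU| = 23.9, U = M + 23.9·(cos 132.90°, sin 132.90°) = (26.877, 32.871). MU is perpendicular to UJ; with |UJ| = 21.8 on the right of MU, J = U + 21.8·(0.73254, 0.68072) = (42.846, 47.711). Then |ZJ| = |J − Z| = 64.126.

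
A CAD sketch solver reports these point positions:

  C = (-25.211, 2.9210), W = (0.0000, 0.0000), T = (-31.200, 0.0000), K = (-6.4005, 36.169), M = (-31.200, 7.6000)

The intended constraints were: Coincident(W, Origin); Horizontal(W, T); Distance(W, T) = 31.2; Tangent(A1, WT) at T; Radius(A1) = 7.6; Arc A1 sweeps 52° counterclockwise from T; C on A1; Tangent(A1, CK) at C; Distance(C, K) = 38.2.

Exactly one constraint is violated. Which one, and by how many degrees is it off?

Tangent(A1, CK) at C — off by 8.50°.

W = (0.00, 0.00) ✓; W.y = 0.00, T.y = 0.00 ✓; |WT| = 31.20 ✓; ∠(MT, TW) = 90.00° ✓; |MT| = 7.600 ✓; bearing(M→C) − bearing(M→T) = 52.00° ✓; |MC| = 7.600 ✓; ∠(MC, CK) = 81.50° ✗; |CK| = 38.20 ✓.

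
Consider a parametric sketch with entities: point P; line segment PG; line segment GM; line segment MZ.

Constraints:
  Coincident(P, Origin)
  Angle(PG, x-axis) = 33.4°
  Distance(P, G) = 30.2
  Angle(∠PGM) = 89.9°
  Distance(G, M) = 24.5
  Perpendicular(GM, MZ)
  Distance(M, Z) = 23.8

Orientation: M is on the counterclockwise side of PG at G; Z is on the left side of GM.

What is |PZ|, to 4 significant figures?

25.27

P is at the origin; PG runs at 33.4° with length 30.2, so G = 30.2·(cos 33.4°, sin 33.4°) = (25.21, 16.62). ∠PGM = 89.9°, so GM runs at 33.4° + (180° − 89.9°) = 123.5° from the x-axis; with |GM| = 24.5, M = G + 24.5·(cos 123.5°, sin 123.5°) = (11.69, 37.05). The perpendicularity gives MZ at right angles to GM; with |MZ| = 23.8 on the left of GM, Z = M + 23.8·(-0.8339, -0.5519) = (-8.157, 23.92). Then |PZ| = |Z − P| = 25.27.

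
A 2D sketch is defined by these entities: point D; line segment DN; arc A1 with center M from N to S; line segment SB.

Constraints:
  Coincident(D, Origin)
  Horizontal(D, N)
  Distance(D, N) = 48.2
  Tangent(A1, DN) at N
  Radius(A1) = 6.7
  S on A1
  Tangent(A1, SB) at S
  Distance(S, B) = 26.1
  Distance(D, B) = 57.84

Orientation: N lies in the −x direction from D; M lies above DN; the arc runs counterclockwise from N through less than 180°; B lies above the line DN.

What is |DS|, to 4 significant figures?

42.42

Checks: |MS| = 6.700 ✓; ∠(MS, SB) = 90.00° ✓; |SB| = 26.10 ✓; |DB| = 57.84 ✓.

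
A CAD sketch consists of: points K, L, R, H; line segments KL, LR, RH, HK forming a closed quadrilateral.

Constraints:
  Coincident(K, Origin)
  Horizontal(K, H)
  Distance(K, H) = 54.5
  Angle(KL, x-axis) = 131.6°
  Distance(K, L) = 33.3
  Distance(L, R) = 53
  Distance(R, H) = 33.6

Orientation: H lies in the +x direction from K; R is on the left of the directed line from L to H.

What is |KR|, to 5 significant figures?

39.049

Checks: |LR| = 53.00 ✓; |RH| = 33.60 ✓.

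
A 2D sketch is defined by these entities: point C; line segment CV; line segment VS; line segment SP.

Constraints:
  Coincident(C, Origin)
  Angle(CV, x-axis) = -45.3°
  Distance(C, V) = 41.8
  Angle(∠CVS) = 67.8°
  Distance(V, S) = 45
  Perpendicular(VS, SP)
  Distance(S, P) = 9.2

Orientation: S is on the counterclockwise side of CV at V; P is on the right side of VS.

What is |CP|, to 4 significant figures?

56.10

C is at the origin; CV runs at -45.3° with length 41.8, so V = 41.8·(cos -45.3°, sin -45.3°) = (29.40, -29.71). ∠CVS = 67.8°, so VS runs at -45.3° + (180° − 67.8°) = 66.90° from the x-axis; with |VS| = 45.0, S = V + 45.0·(cos 66.90°, sin 66.90°) = (47.06, 11.68). VS ⟂ SP; with |SP| = 9.2 on the right of VS, P = S + 9.2·(0.9198, -0.3923) = (55.52, 8.071). Then |CP| = |P − C| = 56.10.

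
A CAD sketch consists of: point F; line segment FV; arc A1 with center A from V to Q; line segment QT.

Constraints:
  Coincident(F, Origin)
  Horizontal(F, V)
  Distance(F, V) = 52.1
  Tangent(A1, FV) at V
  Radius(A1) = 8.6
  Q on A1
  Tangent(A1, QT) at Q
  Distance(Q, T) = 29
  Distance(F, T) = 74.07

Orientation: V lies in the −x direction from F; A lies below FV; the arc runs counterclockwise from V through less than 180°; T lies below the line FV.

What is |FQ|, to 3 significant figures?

61.1

Checks: ∠(AV, VF) = 90.00° ✓; |AQ| = 8.600 ✓; ∠(AQ, QT) = 90.00° ✓; |QT| = 29.00 ✓; |FT| = 74.07 ✓.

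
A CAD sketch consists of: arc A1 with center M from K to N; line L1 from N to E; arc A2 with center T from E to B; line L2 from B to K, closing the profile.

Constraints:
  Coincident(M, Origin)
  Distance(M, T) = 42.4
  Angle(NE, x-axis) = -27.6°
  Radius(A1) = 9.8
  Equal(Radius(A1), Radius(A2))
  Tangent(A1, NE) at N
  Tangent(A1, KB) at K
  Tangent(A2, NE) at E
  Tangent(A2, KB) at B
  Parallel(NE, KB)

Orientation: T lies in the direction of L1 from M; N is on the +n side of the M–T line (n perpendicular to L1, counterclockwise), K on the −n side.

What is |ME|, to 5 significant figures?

43.518

Tangency of A1 to both parallel lines with radius 9.8 puts N and K at M ± 9.8·n: N = (4.5403, 8.6848), K = (-4.5403, -8.6848). Equal radii place E and B the same way about T: E = T + 9.8·n = (42.115, -10.959), B = T − 9.8·n = (33.035, -28.329). Then |ME| = |E − M| = 43.518.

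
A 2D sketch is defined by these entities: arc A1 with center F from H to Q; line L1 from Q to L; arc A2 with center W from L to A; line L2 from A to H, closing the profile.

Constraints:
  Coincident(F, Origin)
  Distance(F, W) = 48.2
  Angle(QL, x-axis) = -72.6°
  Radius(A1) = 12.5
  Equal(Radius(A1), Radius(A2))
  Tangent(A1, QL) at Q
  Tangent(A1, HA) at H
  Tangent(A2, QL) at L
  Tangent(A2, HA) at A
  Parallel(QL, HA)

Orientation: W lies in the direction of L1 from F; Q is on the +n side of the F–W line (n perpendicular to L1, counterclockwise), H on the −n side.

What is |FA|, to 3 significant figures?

49.8

The slot axis is L1's direction at -72.6°, so u = (cos -72.6°, sin -72.6°) = (0.299, -0.954) and n = (−sin -72.6°, cos -72.6°) = (0.954, 0.299). F is at the origin and W lies 48.2 along u from F, so W = 48.2·u = (14.4, -46.0). Tangency of A1 to both parallel lines with radius 12.5 puts Q and H at F ± 12.5·n: Q = (11.9, 3.74), H = (-11.9, -3.74). Equal radii place L and A the same way about W: L = W + 12.5·n = (26.3, -42.3), A = W − 12.5·n = (2.49, -49.7). Then |FA| = |A − F| = 49.8.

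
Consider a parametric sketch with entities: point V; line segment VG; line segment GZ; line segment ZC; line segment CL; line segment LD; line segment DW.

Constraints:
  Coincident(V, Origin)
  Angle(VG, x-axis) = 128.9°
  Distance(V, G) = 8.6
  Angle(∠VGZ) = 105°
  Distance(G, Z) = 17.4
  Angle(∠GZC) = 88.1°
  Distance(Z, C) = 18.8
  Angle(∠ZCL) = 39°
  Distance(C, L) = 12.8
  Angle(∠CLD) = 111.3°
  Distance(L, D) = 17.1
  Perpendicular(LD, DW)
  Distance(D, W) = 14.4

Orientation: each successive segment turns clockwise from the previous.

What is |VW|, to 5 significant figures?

33.199

∠CLD = 111.3° gives LD at 112.30° from the x-axis; with |LD| = 17.1, D = (0.37939, 24.775). The perpendicularity gives DW at right angles to LD, so DW runs at 22.300°; with |DW| = 14.4, W = (13.702, 30.239). Then |VW| = |W − V| = 33.199.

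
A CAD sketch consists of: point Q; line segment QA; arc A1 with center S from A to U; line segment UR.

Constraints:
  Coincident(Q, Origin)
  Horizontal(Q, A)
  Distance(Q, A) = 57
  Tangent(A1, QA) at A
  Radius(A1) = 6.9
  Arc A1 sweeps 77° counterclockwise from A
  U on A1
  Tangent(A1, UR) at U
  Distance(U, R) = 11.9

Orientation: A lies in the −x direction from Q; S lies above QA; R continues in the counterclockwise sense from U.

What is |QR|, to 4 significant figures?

50.53

Q is at the origin; QA is horizontal with |QA| = 57.0 and A on the −x side, so A = (-57.00, 0.000). A1 meets QA tangentially, so SA is at right angles to QA, so S = A + (0, 6.9) = (-57.00, 6.900). On A1, A sits at bearing -90° from S; a 77° counterclockwise sweep puts U at bearing -13°, so U = S + 6.9·(cos -13°, sin -13°) = (-50.28, 5.348). A1 meets UR tangentially, so SU is at right angles to UR, so UR runs along (−sin -13°, cos -13°); with |UR| = 11.9, R = (-47.60, 16.94). Then |QR| = |R − Q| = 50.53.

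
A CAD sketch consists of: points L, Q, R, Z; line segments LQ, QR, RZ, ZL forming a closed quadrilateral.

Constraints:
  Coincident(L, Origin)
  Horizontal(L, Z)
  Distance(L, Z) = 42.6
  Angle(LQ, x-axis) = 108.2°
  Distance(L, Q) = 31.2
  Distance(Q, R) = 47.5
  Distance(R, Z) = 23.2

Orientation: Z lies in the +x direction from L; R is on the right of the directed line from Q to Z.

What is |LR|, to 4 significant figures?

21.65

L is at the origin; LZ is horizontal with |LZ| = 42.6 and Z in +x, so Z = (42.6, 0). LQ runs at 108.2° with |LQ| = 31.2, so Q = (-9.745, 29.64). R is determined by |QR| = 47.5 and |RZ| = 23.2 together: it lies at the intersection of circle(Q, 47.5) and circle(Z, 23.2). With |QZ| = 60.15, the foot of the radical line on QZ is 44.36 from Q and the perpendicular offset is √(47.5² − 44.36²) = 16.99. Taking the right-of-QZ solution: R = (20.48, -7.002).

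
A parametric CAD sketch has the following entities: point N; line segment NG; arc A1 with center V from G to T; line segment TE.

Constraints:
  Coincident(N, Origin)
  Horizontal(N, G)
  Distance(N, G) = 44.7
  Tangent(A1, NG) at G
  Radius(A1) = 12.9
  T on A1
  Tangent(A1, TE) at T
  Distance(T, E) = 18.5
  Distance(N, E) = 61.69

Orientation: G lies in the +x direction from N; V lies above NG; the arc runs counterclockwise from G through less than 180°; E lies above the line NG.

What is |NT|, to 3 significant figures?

59.4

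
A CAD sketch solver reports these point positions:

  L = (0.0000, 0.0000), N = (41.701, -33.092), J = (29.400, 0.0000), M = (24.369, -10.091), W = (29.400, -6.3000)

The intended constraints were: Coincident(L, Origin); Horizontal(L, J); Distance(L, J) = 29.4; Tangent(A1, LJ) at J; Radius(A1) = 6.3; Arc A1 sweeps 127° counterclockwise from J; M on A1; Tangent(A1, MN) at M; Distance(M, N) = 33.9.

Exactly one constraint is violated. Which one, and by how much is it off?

Distance(M, N) = 33.9 — off by 5.10.

L = (0.00, 0.00) ✓; L.y = 0.00, J.y = 0.00 ✓; |LJ| = 29.40 ✓; ∠(WJ, JL) = 90.00° ✓; |WJ| = 6.300 ✓; bearing(W→M) − bearing(W→J) = 127.0° ✓; |WM| = 6.299 ✓; ∠(WM, MN) = 90.00° ✓; |MN| = 28.80 ✗.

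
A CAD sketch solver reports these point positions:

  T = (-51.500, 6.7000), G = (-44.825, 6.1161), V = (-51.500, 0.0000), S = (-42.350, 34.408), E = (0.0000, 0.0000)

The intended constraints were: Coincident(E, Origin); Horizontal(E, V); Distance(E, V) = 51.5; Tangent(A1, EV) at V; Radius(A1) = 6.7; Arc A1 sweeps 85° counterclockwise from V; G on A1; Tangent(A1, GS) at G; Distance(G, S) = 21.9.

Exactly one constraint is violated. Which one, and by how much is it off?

Distance(G, S) = 21.9 — off by 6.50.

E = (0.00, 0.00) ✓; E.y = 0.00, V.y = 0.00 ✓; |EV| = 51.50 ✓; ∠(TV, VE) = 90.00° ✓; |TV| = 6.700 ✓; bearing(T→G) − bearing(T→V) = 85.00° ✓; |TG| = 6.700 ✓; ∠(TG, GS) = 90.00° ✓; |GS| = 28.40 ✗.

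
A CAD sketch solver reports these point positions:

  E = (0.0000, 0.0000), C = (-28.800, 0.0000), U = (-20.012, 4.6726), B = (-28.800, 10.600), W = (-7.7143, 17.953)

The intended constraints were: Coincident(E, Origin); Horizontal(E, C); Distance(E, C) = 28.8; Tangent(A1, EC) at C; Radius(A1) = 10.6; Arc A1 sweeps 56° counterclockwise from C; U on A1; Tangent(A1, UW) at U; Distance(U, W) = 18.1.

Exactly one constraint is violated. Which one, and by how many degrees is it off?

Tangent(A1, UW) at U — off by 8.80°.

E = (0.00, 0.00) ✓; E.y = 0.00, C.y = 0.00 ✓; |EC| = 28.80 ✓; ∠(BC, CE) = 90.00° ✓; |BC| = 10.60 ✓; bearing(B→U) − bearing(B→C) = 56.00° ✓; |BU| = 10.60 ✓; ∠(BU, UW) = 98.80° ✗; |UW| = 18.10 ✓.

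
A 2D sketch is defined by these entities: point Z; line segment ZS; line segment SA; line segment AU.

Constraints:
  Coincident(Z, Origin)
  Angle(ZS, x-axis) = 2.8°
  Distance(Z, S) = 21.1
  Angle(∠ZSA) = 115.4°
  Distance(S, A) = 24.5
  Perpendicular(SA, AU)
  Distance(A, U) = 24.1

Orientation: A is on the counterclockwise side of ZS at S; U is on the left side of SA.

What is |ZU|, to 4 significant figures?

33.93

Z is at the origin; ZS runs at 2.8° with length 21.1, so S = 21.1·(cos 2.8°, sin 2.8°) = (21.07, 1.031). ∠ZSA = 115.4°, so SA runs at 2.8° + (180° − 115.4°) = 67.40° from the x-axis; with |SA| = 24.5, A = S + 24.5·(cos 67.40°, sin 67.40°) = (30.49, 23.65). The perpendicularity gives AU at right angles to SA; with |AU| = 24.1 on the left of SA, U = A + 24.1·(-0.9232, 0.3843) = (8.241, 32.91). Then |ZU| = |U − Z| = 33.93.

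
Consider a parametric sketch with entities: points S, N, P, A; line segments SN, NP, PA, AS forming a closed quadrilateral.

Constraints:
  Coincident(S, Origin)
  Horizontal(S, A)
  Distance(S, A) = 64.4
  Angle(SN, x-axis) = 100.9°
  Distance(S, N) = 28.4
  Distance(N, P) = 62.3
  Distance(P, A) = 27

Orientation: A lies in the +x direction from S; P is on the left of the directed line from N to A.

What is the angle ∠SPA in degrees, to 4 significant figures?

81.62°

Checks: |NP| = 62.30 ✓; |PA| = 27.00 ✓.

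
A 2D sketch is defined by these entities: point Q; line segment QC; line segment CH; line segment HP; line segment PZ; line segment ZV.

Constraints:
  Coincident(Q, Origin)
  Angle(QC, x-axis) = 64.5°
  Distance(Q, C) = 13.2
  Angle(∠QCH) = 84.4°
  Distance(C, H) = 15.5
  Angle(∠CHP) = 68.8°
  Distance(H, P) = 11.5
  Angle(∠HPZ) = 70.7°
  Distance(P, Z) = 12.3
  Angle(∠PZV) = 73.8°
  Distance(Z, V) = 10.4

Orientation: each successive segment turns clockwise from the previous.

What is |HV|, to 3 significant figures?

5.66

Q is at the origin; QC runs at 64.5° with length 13.2, so C = (5.68, 11.9). ∠QCH = 84.4° gives CH at -31.1° from the x-axis; with |CH| = 15.5, H = (19.0, 3.91). ∠CHP = 68.8° gives HP at -142° from the x-axis; with |HP| = 11.5, P = (9.86, -3.12). ∠HPZ = 70.7° gives PZ at 108° from the x-axis; with |PZ| = 12.3, Z = (5.97, 8.55). ∠PZV = 73.8° gives ZV at 2.20° from the x-axis; with |ZV| = 10.4, V = (16.4, 8.95). Then |HV| = |V − H| = 5.66.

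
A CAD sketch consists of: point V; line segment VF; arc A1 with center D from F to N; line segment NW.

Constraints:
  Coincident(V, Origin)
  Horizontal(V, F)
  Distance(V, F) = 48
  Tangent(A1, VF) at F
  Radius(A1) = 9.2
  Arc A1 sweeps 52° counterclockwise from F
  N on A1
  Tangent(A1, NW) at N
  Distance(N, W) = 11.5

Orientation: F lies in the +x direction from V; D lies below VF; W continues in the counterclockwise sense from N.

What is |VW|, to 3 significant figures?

35.9

V is at the origin; VF is horizontal with |VF| = 48.0 and F on the +x side, so F = (48.0, 0.00). Since A1 is tangent to VF there, DF ⟂ VF, so D = F + (0, -9.2) = (48.0, -9.20). On A1, F sits at bearing 90° from D; a 52° counterclockwise sweep puts N at bearing 142°, so N = D + 9.2·(cos 142°, sin 142°) = (40.8, -3.54). A1 meets NW tangentially, so DN is at right angles to NW, so NW runs along (−sin 142°, cos 142°); with |NW| = 11.5, W = (33.7, -12.6). Then |VW| = |W − V| = 35.9.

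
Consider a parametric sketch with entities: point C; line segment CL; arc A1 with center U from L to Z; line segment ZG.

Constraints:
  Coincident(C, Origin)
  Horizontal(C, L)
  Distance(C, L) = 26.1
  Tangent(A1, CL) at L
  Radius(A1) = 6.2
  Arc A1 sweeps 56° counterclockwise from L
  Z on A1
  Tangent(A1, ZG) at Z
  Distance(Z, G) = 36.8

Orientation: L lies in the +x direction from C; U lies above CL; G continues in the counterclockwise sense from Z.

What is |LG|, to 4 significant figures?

42.03

On A1, L sits at bearing -90° from U; a 56° counterclockwise sweep puts Z at bearing -34°, so Z = U + 6.2·(cos -34°, sin -34°) = (31.24, 2.733). A1 meets ZG tangentially, so UZ is at right angles to ZG, so ZG runs along (−sin -34°, cos -34°); with |ZG| = 36.8, G = (51.82, 33.24). Then |LG| = |G − L| = 42.03.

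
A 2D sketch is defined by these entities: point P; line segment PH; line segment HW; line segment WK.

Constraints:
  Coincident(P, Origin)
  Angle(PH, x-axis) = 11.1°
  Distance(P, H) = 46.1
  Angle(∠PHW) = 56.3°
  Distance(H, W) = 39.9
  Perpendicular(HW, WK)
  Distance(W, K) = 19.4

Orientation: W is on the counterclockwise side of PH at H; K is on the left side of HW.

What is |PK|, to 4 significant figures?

23.76

P is at the origin; PH runs at 11.1° with length 46.1, so H = 46.1·(cos 11.1°, sin 11.1°) = (45.24, 8.875). ∠PHW = 56.3°, so HW runs at 11.1° + (180° − 56.3°) = 134.8° from the x-axis; with |HW| = 39.9, W = H + 39.9·(cos 134.8°, sin 134.8°) = (17.12, 37.19). HW is perpendicular to WK; with |WK| = 19.4 on the left of HW, K = W + 19.4·(-0.7096, -0.7046) = (3.357, 23.52). Then |PK| = |K − P| = 23.76.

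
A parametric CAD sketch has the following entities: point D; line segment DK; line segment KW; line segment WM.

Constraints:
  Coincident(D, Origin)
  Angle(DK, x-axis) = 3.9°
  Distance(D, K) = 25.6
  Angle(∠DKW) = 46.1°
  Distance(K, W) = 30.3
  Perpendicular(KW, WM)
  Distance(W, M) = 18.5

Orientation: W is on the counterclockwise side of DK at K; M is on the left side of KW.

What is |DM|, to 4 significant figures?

12.55

D is at the origin; DK runs at 3.9° with length 25.6, so K = 25.6·(cos 3.9°, sin 3.9°) = (25.54, 1.741). ∠DKW = 46.1°, so KW runs at 3.9° + (180° − 46.1°) = 137.8° from the x-axis; with |KW| = 30.3, W = K + 30.3·(cos 137.8°, sin 137.8°) = (3.094, 22.09). The perpendicularity gives WM at right angles to KW; with |WM| = 18.5 on the left of KW, M = W + 18.5·(-0.6717, -0.7408) = (-9.332, 8.389). Then |DM| = |M − D| = 12.55.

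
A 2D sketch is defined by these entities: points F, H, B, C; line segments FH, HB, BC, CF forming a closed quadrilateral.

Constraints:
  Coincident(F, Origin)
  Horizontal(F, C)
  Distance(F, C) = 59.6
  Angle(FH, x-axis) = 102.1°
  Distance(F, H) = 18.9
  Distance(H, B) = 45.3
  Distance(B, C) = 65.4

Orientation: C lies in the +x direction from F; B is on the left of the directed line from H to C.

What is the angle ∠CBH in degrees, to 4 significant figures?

70.81°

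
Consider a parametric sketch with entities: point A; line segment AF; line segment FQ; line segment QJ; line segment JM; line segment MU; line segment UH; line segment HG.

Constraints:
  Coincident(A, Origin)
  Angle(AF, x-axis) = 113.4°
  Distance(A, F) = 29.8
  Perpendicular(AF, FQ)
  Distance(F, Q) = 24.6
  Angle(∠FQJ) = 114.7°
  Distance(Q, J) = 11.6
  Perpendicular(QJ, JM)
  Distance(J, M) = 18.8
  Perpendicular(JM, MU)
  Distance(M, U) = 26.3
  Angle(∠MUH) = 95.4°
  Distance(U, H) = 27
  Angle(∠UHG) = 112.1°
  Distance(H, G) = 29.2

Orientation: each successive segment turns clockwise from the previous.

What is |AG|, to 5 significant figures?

56.949

A is at the origin; AF runs at 113.4° with length 29.8, so F = (-11.835, 27.349). AF is perpendicular to FQ, so FQ runs at 23.400°; with |FQ| = 24.6, Q = (10.742, 37.119). ∠FQJ = 114.7° gives QJ at -41.900° from the x-axis; with |QJ| = 11.6, J = (19.376, 29.372). The perpendicularity gives JM at right angles to QJ, so JM runs at -131.90°; with |JM| = 18.8, M = (6.8205, 15.379). JM ⟂ MU, so MU runs at 138.10°; with |MU| = 26.3, U = (-12.755, 32.943). ∠MUH = 95.4° gives UH at 53.500° from the x-axis; with |UH| = 27.0, H = (3.3053, 54.647). ∠UHG = 112.1° gives HG at -14.400° from the x-axis; with |HG| = 29.2, G = (31.588, 47.385). Then |AG| = |G − A| = 56.949.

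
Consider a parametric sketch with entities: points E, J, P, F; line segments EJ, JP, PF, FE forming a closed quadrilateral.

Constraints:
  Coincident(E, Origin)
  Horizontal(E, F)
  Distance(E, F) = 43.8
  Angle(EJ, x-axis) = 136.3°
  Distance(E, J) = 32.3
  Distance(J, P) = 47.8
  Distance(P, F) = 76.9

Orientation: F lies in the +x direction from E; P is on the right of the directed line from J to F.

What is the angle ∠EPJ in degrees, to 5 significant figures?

42.294°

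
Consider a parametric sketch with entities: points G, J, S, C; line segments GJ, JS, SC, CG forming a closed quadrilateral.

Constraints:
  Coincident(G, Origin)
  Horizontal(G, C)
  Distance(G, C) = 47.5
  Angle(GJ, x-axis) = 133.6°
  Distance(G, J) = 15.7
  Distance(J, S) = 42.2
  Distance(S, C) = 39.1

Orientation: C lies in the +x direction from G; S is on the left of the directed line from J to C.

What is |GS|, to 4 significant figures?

41.42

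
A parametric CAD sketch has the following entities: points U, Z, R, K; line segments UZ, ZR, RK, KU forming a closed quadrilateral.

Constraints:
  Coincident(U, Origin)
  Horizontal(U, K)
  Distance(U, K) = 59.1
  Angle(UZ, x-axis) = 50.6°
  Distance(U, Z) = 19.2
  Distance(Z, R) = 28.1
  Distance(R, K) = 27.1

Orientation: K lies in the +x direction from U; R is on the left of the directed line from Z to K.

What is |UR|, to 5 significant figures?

44.313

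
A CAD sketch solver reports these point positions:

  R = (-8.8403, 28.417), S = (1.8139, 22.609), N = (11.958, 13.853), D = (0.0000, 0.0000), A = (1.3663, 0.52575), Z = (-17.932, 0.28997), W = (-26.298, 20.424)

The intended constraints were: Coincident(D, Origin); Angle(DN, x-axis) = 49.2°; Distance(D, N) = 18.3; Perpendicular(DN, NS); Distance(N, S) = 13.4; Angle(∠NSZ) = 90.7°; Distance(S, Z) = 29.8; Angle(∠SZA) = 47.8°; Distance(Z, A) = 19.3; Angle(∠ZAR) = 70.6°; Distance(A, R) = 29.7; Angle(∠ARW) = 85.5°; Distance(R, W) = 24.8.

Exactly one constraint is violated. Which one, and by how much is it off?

Distance(R, W) = 24.8 — off by 5.60.

D = (0.00, 0.00) ✓; DN at 49.20° ✓; |DN| = 18.30 ✓; ∠(DN, NS) = 90.00° ✓; |NS| = 13.40 ✓; ∠NSZ = 90.70° ✓; |SZ| = 29.80 ✓; ∠SZA = 47.80° ✓; |ZA| = 19.30 ✓; ∠ZAR = 70.60° ✓; |AR| = 29.70 ✓; ∠ARW = 85.50° ✓; |RW| = 19.20 ✗.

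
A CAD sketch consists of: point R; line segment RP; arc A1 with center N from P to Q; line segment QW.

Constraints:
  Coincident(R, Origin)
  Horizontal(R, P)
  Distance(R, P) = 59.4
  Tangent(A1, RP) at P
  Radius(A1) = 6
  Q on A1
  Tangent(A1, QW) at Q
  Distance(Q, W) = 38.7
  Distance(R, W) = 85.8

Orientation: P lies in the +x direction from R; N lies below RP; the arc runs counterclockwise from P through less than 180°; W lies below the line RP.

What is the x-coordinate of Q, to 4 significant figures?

54.31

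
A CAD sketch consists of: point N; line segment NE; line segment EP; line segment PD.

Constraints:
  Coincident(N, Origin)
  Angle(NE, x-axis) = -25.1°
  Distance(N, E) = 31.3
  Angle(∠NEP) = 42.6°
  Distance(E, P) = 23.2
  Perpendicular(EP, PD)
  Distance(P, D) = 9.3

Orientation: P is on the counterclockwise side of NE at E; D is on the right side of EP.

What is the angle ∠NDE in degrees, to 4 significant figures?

67.86°

∠NEP = 42.6°, so EP runs at -25.1° + (180° − 42.6°) = 112.3° from the x-axis; with |EP| = 23.2, P = E + 23.2·(cos 112.3°, sin 112.3°) = (19.54, 8.187). EP is perpendicular to PD; with |PD| = 9.3 on the right of EP, D = P + 9.3·(0.9252, 0.3795) = (28.15, 11.72). Then cos ∠NDE = DN·DE / (|DN||DE|), giving 67.86°.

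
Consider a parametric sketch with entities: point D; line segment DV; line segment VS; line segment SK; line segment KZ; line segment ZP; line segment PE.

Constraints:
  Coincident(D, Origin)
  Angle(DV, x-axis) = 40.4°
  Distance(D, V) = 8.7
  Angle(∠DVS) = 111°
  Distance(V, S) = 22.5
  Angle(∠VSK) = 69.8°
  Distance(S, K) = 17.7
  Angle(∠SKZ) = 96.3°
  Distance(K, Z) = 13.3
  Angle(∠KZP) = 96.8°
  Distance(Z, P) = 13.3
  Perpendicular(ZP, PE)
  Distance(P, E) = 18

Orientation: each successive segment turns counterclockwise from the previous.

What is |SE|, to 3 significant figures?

2.49

∠KZP = 96.8° gives ZP at 26.5° from the x-axis; with |ZP| = 13.3, P = (4.72, 10.4). ZP is perpendicular to PE, so PE runs at 116°; with |PE| = 18.0, E = (-3.31, 26.5). Then |SE| = |E − S| = 2.49.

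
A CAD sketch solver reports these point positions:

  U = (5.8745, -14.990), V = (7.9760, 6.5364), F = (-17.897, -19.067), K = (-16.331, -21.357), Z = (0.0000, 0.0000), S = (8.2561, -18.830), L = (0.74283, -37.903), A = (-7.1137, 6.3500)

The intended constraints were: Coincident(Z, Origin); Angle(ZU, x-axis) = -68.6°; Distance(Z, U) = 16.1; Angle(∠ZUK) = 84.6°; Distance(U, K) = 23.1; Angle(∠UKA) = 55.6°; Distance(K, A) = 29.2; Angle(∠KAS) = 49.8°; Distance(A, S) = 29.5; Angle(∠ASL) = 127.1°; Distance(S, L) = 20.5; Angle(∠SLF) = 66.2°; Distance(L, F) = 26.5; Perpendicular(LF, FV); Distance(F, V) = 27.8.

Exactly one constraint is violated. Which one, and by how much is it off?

Distance(F, V) = 27.8 — off by 8.60.

Z = (0.00, 0.00) ✓; ZU at -68.60° ✓; |ZU| = 16.10 ✓; ∠ZUK = 84.60° ✓; |UK| = 23.10 ✓; ∠UKA = 55.60° ✓; |KA| = 29.20 ✓; ∠KAS = 49.80° ✓; |AS| = 29.50 ✓; ∠ASL = 127.1° ✓; |SL| = 20.50 ✓; ∠SLF = 66.20° ✓; |LF| = 26.50 ✓; ∠(LF, FV) = 90.00° ✓; |FV| = 36.40 ✗.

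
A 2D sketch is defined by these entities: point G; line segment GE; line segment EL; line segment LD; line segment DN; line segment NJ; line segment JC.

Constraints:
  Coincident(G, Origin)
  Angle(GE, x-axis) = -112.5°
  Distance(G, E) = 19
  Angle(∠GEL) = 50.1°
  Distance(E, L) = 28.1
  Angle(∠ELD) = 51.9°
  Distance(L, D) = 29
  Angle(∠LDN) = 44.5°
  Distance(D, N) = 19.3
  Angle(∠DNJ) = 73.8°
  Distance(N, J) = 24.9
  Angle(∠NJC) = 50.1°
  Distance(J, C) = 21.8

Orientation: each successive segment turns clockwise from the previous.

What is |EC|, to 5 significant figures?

27.166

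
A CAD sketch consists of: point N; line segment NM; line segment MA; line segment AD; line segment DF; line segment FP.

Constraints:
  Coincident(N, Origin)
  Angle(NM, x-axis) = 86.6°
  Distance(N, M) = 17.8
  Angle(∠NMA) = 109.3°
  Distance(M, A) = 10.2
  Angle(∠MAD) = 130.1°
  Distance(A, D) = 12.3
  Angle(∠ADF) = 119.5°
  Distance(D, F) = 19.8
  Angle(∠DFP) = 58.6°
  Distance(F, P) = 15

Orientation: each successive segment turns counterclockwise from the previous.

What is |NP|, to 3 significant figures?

7.85

N is at the origin; NM runs at 86.6° with length 17.8, so M = (1.06, 17.8). ∠NMA = 109.3° gives MA at 157° from the x-axis; with |MA| = 10.2, A = (-8.35, 21.7). ∠MAD = 130.1° gives AD at -153° from the x-axis; with |AD| = 12.3, D = (-19.3, 16.1). ∠ADF = 119.5° gives DF at -92.3° from the x-axis; with |DF| = 19.8, F = (-20.1, -3.70). ∠DFP = 58.6° gives FP at 29.1° from the x-axis; with |FP| = 15.0, P = (-6.98, 3.59). Then |NP| = |P − N| = 7.85.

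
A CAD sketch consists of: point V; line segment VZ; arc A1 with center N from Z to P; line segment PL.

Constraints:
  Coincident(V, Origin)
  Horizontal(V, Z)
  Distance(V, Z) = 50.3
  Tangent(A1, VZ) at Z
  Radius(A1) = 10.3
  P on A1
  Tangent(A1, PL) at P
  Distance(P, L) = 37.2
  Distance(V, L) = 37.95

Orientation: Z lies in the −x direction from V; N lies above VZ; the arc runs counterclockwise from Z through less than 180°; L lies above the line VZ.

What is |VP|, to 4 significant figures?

42.44

Checks: |NP| = 10.30 ✓; ∠(NP, PL) = 90.00° ✓; |PL| = 37.20 ✓; |VL| = 37.95 ✓.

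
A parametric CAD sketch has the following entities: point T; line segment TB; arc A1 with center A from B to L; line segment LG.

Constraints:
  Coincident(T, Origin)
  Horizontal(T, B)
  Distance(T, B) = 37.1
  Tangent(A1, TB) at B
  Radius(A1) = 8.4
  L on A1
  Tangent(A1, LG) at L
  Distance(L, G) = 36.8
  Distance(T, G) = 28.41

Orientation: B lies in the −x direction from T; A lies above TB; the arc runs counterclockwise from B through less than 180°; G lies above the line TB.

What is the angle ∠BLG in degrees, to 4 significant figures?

157.9°

Checks: |AL| = 8.400 ✓; ∠(AL, LG) = 90.00° ✓; |LG| = 36.80 ✓; |TG| = 28.41 ✓.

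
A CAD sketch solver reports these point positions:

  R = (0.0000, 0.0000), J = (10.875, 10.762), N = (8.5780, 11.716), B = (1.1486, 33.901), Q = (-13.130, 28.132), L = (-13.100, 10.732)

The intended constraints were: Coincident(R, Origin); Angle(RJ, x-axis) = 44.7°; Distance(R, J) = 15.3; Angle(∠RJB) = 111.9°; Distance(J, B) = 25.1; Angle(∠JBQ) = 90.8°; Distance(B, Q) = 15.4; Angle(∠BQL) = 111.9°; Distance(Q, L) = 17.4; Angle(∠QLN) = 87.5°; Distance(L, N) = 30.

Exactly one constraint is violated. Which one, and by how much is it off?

Distance(L, N) = 30 — off by 8.30.

R = (0.00, 0.00) ✓; RJ at 44.70° ✓; |RJ| = 15.30 ✓; ∠RJB = 111.9° ✓; |JB| = 25.10 ✓; ∠JBQ = 90.80° ✓; |BQ| = 15.40 ✓; ∠BQL = 111.9° ✓; |QL| = 17.40 ✓; ∠QLN = 87.50° ✓; |LN| = 21.70 ✗.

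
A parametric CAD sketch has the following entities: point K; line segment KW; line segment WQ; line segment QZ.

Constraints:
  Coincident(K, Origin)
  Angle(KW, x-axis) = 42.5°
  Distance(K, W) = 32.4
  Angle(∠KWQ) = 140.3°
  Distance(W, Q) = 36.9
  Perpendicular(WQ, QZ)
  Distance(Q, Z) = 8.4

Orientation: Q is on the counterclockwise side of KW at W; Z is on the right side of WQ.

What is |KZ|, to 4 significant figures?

68.33

K is at the origin; KW runs at 42.5° with length 32.4, so W = 32.4·(cos 42.5°, sin 42.5°) = (23.89, 21.89). ∠KWQ = 140.3°, so WQ runs at 42.5° + (180° − 140.3°) = 82.20° from the x-axis; with |WQ| = 36.9, Q = W + 36.9·(cos 82.20°, sin 82.20°) = (28.90, 58.45). The perpendicularity gives QZ at right angles to WQ; with |QZ| = 8.4 on the right of WQ, Z = Q + 8.4·(0.9907, -0.1357) = (37.22, 57.31). Then |KZ| = |Z − K| = 68.33.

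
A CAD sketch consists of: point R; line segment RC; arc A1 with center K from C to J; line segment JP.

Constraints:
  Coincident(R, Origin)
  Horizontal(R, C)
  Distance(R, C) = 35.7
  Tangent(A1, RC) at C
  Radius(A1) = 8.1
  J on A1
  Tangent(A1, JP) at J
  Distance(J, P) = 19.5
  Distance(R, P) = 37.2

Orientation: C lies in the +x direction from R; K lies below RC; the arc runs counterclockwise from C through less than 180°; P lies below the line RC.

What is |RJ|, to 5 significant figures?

28.596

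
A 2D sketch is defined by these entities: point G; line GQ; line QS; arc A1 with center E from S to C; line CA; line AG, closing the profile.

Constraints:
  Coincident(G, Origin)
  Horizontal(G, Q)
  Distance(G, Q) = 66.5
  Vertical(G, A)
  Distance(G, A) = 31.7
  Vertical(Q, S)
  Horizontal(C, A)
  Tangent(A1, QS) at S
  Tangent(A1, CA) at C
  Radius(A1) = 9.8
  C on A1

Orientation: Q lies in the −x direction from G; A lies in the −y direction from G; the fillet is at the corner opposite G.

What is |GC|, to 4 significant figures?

64.96

The virtual corner opposite G is at (-66.50, -31.70). A1 meets QS tangentially, so ES is at right angles to QS and A1 meets CA tangentially, so EC is at right angles to CA, with radius 9.8, so the center E sits 9.8 in from both sides at E = (-56.70, -21.90). That places the tangent points at S = (-66.50, -21.90) on QS and C = (-56.70, -31.70) on CA. Then |GC| = |C − G| = 64.96.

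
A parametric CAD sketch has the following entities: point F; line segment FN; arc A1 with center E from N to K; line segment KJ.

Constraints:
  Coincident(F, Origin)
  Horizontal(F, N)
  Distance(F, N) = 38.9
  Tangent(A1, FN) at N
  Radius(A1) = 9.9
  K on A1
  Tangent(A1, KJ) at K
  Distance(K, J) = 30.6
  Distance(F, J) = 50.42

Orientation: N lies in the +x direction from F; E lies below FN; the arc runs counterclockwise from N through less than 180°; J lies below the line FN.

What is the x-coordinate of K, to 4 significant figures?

29.00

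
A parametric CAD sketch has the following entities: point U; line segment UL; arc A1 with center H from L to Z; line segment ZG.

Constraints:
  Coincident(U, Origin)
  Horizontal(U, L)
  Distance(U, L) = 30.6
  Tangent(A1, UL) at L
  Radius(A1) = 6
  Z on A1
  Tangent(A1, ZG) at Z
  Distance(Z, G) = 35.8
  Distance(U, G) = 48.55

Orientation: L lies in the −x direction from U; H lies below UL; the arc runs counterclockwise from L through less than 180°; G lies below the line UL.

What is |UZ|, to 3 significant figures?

37.1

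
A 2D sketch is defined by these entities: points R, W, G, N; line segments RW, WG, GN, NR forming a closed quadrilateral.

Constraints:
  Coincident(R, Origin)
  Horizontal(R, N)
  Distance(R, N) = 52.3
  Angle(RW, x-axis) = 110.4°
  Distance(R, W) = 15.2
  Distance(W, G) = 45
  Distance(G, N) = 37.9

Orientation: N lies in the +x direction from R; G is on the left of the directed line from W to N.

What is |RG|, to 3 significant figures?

48.8

Checks: |WG| = 45.00 ✓; |GN| = 37.90 ✓.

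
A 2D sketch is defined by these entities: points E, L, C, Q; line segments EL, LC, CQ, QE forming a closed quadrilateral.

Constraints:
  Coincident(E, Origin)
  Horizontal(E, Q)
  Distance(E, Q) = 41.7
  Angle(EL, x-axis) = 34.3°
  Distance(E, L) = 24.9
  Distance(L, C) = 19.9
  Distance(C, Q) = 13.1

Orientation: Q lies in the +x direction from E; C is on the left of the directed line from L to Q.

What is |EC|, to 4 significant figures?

42.50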